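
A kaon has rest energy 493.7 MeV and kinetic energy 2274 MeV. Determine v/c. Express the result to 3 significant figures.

0.984

K = (γ−1)mc², so γ = 1 + 2274/493.7 = 5.606.
Then v/c = √(1 − γ⁻²) = √(1 − 0.0318195) = √0.9681805 = 0.984.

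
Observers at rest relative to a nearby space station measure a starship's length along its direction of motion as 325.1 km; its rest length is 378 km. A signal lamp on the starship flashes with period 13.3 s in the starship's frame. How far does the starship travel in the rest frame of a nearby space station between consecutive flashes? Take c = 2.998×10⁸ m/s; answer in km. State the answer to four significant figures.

2.365×10^6 km

γ = L₀/L = 378/325.1 = 1.16272.
β = √(1 − 1/γ²) = 0.51021. Lab-frame period = γτ = 1.16272×13.3 s = 15.464 s. Distance = βc × γτ = 0.51021 × 2.998×10⁸ m/s × 15.464 s = 2.3654×10^9 m = 2.365×10^6 km.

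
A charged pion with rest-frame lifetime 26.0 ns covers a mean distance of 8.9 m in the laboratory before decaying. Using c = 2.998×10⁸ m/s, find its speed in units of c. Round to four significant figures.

Lab distance = (lab lifetime)·v = γτ·βc, so βγ = d/(cτ) = 8.900/(2.998×10⁸ × 2.600×10^-8) = 1.1418.
With βγ = 1.1418: γ² = 1 + (βγ)² = 2.30371, and β = (βγ)/γ = 1.1418/1.5178 = 0.7523.

0.7523c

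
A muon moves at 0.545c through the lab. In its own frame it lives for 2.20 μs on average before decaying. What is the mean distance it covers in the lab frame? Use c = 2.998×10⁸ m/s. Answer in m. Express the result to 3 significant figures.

429 m

With β = 0.545, γ = 1/√(1 − 0.545²) = 1/√0.702975 = 1.1927.
Lab-frame lifetime: Δt = γτ = 1.1927 × 2.20 μs = 2.6239 μs.
Distance: d = vΔt = 0.545 × 2.998×10⁸ m/s × 2.6239×10^-6 s = 429 m.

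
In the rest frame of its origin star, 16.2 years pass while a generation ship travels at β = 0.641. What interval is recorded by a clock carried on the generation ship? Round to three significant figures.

With β = 0.641, γ = 1/√(1 − 0.641²) = 1/√0.589119 = 1.3029.
The moving clock records proper time: Δτ = Δt/γ = 16.2/1.3029 = 12.4 years.

12.4 years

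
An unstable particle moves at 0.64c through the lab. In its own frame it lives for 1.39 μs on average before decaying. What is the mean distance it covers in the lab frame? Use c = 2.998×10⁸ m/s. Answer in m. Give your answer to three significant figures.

347 m

With β = 0.64, γ = 1/√(1 − 0.64²) = 1/√0.5904 = 1.3014.
Lab-frame lifetime: Δt = γτ = 1.3014 × 1.39 μs = 1.8089 μs.
Distance: d = vΔt = 0.64 × 2.998×10⁸ m/s × 1.8089×10^-6 s = 347 m.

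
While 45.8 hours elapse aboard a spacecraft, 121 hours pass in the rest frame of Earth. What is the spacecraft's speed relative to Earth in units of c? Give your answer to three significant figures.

0.926c

γ = Δt/Δτ = 121/45.8 = 2.6419.
β = √(1 − 1/γ²) = √(1 − 0.143274) = √0.856726 = 0.926.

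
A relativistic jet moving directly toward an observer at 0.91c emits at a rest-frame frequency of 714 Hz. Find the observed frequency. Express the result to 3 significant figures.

Relativistic Doppler (source moving toward): f_obs = f_src · √((1+β)/(1−β)).
With β = 0.91: factor = √(1.91/0.09) = 4.6068.
f_obs = 714 × 4.6068 = 3290 Hz.

3290 Hz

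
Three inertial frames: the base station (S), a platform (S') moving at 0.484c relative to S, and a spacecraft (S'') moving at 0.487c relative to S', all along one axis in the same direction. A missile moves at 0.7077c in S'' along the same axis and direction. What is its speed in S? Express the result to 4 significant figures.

0.9598c

Apply u = (u'+v)/(1+u'v) twice. Missile in the platform frame: (0.7077+0.487)/(1+0.7077·0.487) = 1.1947/1.3446499 = 0.88848c.
That velocity, transformed to the rest frame of the base station: (0.88848+0.484)/(1+0.88848·0.484) = 1.37248/1.43002432 = 0.95976c.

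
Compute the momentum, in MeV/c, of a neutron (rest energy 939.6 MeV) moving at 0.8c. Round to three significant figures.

1250 MeV/c

β² = 0.64, so γ = 1/√0.36 = 1.6667.
Momentum: p = γβ·mc = 1.6667 × 0.8 × 939.6 MeV/c = 1250 MeV/c.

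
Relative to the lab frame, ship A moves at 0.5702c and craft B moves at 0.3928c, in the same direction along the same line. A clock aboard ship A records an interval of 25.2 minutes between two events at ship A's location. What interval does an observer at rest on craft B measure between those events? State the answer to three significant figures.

Transform ship A's velocity into craft B's frame: (0.5702 − 0.3928)/(1 − 0.5702·0.3928) = 0.1774/0.77602544, so the relative speed is 0.2286c.
At |u| = 0.2286c, γ = (1 − 0.052258)^(−1/2) = 1.0272.
The clock on ship A records proper time, so craft B measures Δt = γΔτ = 1.0272 × 25.2 = 25.9 minutes.

25.9 minutes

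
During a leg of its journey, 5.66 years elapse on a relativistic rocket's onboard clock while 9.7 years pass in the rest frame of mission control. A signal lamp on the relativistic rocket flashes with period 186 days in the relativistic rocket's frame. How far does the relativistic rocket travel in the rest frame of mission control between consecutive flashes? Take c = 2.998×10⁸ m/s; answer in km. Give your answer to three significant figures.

From Δt = γΔτ: γ = 9.7/5.66 = 1.71378.
β = √(1 − 1/γ²) = 0.81211. Lab-frame period = γτ = 1.71378×186 days = 318.76 days. Distance = βc × γτ = 0.81211 × 2.998×10⁸ m/s × 27540864 s = 6.7054×10^15 m = 6.71×10^12 km.

6.71×10^12 km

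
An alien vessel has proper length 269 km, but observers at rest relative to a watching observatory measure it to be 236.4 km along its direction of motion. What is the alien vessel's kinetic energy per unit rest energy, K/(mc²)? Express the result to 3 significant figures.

γ = L₀/L = 269/236.4 = 1.1379.
K/(mc²) = γ − 1 = 1.1379 − 1 = 0.138.

0.138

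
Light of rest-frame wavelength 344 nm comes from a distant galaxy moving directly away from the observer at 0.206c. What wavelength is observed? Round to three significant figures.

424 nm

Relativistic Doppler for wavelength: λ_obs = λ_src · √((1+β)/(1−β)).
With β = 0.206: factor = √(1.206/0.794) = 1.2324.
λ_obs = 344 × 1.2324 = 424 nm.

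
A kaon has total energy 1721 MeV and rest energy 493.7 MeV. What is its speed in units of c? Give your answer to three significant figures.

0.958c

Total energy E = γmc² gives γ = 1721/493.7 = 3.4859.
Hence β = √(1 − 1/γ²) = √(1 − 0.0822944) = √0.9177056 = 0.958.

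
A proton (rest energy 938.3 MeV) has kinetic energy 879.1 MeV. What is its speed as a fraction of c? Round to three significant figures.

K = (γ−1)mc², so γ = 1 + 879.1/938.3 = 1.9369.
Then v/c = √(1 − γ⁻²) = √(1 − 0.266554) = √0.733446 = 0.856.

0.856c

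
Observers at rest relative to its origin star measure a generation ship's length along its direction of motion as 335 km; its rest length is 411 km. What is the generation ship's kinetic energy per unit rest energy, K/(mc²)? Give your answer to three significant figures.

From L = L₀/γ: γ = 411/335 = 1.22687.
Since K = (γ−1)mc², K/(mc²) = 1.22687 − 1 = 0.227.

0.227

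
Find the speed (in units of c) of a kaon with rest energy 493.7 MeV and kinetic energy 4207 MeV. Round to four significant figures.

0.9945c

K = (γ−1)mc², so γ = 1 + 4207/493.7 = 9.5214.
Then v/c = √(1 − γ⁻²) = √(1 − 0.0110306) = √0.9889694 = 0.9945.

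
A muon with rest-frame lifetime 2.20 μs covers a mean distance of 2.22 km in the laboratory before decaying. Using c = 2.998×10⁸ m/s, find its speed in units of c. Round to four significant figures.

0.9586c

Let x = d/(cτ) = 2220 m / (2.998×10⁸ m/s × 2.200×10^-6 s) = 3.3659. Since d = βγcτ, x = βγ = β/√(1−β²).
Solving: β² = x²/(1+x²) = 11.3293/12.3293 = 0.918892, so β = 0.9586.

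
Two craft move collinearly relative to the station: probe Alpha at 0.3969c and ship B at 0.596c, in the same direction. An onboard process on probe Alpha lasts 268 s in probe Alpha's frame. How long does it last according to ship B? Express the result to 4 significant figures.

Transform probe Alpha's velocity into ship B's frame: (0.3969 − 0.596)/(1 − 0.3969·0.596) = −0.1991/0.7634476, so the relative speed is 0.26079c.
γ for this relative speed: γ = 1/√(1 − 0.0680114) = 1.0358.
The clock on probe Alpha records proper time, so ship B measures Δt = γΔτ = 1.0358 × 268 = 277.6 s.

277.6 s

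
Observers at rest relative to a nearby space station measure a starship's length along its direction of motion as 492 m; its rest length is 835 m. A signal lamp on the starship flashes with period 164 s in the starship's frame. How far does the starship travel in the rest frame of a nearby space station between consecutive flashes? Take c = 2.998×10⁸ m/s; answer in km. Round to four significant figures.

γ = L₀/L = 835/492 = 1.69715.
β = √(1 − 1/γ²) = 0.80797. Lab-frame period = γτ = 1.69715×164 s = 278.33 s. Distance = βc × γτ = 0.80797 × 2.998×10⁸ m/s × 278.33 s = 6.7420×10^10 m = 6.742×10^7 km.

6.742×10^7 km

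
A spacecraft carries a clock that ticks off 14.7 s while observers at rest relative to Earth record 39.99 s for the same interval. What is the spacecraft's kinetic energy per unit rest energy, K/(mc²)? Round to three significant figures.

1.72

γ = Δt/Δτ = 39.99/14.7 = 2.72041.
Since K = (γ−1)mc², K/(mc²) = 2.72041 − 1 = 1.72.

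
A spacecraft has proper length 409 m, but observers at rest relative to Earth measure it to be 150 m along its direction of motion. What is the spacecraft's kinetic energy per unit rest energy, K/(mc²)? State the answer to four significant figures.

1.727

Length contraction gives γ = L₀/L = 409/150 = 2.72667.
K/(mc²) = γ − 1 = 2.72667 − 1 = 1.727.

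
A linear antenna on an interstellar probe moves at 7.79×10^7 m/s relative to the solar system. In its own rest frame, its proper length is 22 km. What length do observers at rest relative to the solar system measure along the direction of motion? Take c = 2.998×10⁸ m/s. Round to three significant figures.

21.2 km

β = v/c = (7.79×10^7 m/s)/(2.998×10⁸ m/s) = 0.25984.
γ = 1/√(1 − β²) = 1/√(1 − 0.0675168256) = 1/√0.9324831744 = 1/0.965652 = 1.0356.
Length contraction: L = L₀/γ = 22/1.0356 = 21.2 km.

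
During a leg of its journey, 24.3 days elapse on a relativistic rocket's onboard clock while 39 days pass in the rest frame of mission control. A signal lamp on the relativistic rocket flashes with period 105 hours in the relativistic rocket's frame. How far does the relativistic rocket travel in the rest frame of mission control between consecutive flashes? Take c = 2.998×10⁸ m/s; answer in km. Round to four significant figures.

1.423×10^11 km

The time-dilation ratio gives γ = 39/24.3 = 1.60494.
β = √(1 − 1/γ²) = 0.78216. Lab-frame period = γτ = 1.60494×105 hours = 168.52 hours. Distance = βc × γτ = 0.78216 × 2.998×10⁸ m/s × 606672 s = 1.4226×10^14 m = 1.423×10^11 km.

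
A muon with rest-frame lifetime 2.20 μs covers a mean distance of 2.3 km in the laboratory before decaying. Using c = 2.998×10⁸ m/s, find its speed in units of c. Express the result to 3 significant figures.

0.961c

Lab distance = (lab lifetime)·v = γτ·βc, so βγ = d/(cτ) = 2300/(2.998×10⁸ × 2.200×10^-6) = 3.4872.
With βγ = 3.4872: γ² = 1 + (βγ)² = 13.1606, and β = (βγ)/γ = 3.4872/3.62775 = 0.961.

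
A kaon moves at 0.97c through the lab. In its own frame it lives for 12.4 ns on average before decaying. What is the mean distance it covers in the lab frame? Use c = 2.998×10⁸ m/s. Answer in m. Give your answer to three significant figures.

14.8 m

With β = 0.97, γ = 1/√(1 − 0.97²) = 1/√0.0591 = 4.1135.
Lab-frame lifetime: Δt = γτ = 4.1135 × 12.4 ns = 51.007 ns.
Distance: d = vΔt = 0.97 × 2.998×10⁸ m/s × 5.1007×10^-8 s = 14.8 m.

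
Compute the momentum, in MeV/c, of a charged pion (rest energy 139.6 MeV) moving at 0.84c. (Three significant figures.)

γ = 1/√(1 − β²) = 1/√(1 − 0.7056) = 1/√0.2944 = 1/0.542586 = 1.843.
Momentum: p = γβ·mc = 1.843 × 0.84 × 139.6 MeV/c = 216 MeV/c.

216 MeV/c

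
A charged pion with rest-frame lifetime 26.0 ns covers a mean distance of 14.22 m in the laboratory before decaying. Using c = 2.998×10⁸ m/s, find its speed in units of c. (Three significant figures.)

0.877c

Lab distance = (lab lifetime)·v = γτ·βc, so βγ = d/(cτ) = 14.22/(2.998×10⁸ × 2.600×10^-8) = 1.8243.
With βγ = 1.8243: γ² = 1 + (βγ)² = 4.32807, and β = (βγ)/γ = 1.8243/2.0804 = 0.877.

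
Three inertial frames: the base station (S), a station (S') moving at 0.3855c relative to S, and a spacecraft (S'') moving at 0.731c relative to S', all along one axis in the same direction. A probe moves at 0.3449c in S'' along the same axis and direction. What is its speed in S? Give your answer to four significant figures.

0.9350c

Apply u = (u'+v)/(1+u'v) twice. Probe in the station frame: (0.3449+0.731)/(1+0.3449·0.731) = 1.0759/1.2521219 = 0.85926c.
That velocity, transformed to the rest frame of the base station: (0.85926+0.3855)/(1+0.85926·0.3855) = 1.24476/1.33124473 = 0.93503c.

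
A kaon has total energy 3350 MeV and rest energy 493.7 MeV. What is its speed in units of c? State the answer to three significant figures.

0.989c

γ = E/(mc²) = 3350/493.7 = 6.7855.
β = √(1 − 1/γ²) = √(1 − 0.0217188) = √0.9782812 = 0.989.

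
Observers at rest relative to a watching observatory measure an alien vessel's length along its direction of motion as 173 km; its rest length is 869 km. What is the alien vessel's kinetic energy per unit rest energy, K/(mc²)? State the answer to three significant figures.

From L = L₀/γ: γ = 869/173 = 5.02312.
Since K = (γ−1)mc², K/(mc²) = 5.02312 − 1 = 4.02.

4.02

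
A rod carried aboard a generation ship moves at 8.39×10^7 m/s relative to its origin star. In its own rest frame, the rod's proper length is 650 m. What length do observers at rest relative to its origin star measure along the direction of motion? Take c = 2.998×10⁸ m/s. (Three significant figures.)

β = v/c = (8.39×10^7 m/s)/(2.998×10⁸ m/s) = 0.279853.
With β = 0.279853, γ = 1/√(1 − 0.279853²) = 1/√0.9216823 = 1.0416.
Length contraction: L = L₀/γ = 650/1.0416 = 624 m.

624 m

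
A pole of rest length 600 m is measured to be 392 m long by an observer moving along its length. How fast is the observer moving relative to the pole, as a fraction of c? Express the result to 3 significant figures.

Length contraction gives γ = L₀/L = 600/392 = 1.5306.
β = √(1 − 1/γ²) = √0.573149 = 0.757.

0.757c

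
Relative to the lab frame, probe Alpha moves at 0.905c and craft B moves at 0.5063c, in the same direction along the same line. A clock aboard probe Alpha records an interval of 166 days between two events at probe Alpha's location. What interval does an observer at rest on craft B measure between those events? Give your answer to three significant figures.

Transform probe Alpha's velocity into craft B's frame: (0.905 − 0.5063)/(1 − 0.905·0.5063) = 0.3987/0.5417985, so the relative speed is 0.73588c.
At |u| = 0.73588c, γ = (1 − 0.541519)^(−1/2) = 1.4769.
The clock on probe Alpha records proper time, so craft B measures Δt = γΔτ = 1.4769 × 166 = 245 days.

245 days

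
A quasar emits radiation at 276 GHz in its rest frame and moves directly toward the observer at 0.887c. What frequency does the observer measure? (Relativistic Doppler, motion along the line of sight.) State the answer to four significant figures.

Relativistic Doppler (source moving toward): f_obs = f_src · √((1+β)/(1−β)).
With β = 0.887: factor = √(1.887/0.113) = 4.0865.
f_obs = 276 × 4.0865 = 1128 GHz.

1128 GHz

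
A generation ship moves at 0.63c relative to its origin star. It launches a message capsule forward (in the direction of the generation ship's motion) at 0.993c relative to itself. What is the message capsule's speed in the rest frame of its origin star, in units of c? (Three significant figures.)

0.998c

In units of c, u = (u' + v)/(1 + u'v) with u' = 0.993 and v = 0.63.
Numerator: 0.993 + 0.63 = 1.623. Denominator: 1 + (0.993)(0.63) = 1.62559.
u = 1.623/1.62559 = 0.99841, so the speed is 0.998c.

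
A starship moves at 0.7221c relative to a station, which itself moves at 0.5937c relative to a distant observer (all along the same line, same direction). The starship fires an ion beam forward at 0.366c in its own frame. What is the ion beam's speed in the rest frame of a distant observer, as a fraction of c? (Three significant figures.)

0.963c

Compose velocities in two stages. Stage 1 (into S'): u₁ = (0.366+0.7221)/(1+0.366×0.7221) = 0.86064.
Stage 2 (into S): u = (0.86064+0.5937)/(1+0.86064×0.5937) = 0.96253, so the speed is 0.963c.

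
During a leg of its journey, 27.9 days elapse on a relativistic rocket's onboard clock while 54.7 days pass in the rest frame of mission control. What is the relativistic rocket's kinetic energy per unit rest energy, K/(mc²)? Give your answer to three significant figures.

0.961

The time-dilation ratio gives γ = 54.7/27.9 = 1.96057.
Since K = (γ−1)mc², K/(mc²) = 1.96057 − 1 = 0.961.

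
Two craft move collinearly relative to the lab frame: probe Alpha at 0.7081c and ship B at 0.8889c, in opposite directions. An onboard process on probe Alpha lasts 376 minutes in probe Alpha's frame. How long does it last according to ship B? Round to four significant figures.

Speed of probe Alpha in ship B's frame: u = (v_A + v_B)/(1 + v_A v_B/c²) = (0.7081 + 0.8889)/(1 + 0.7081×0.8889) = 1.597/1.62943009 = 0.9801; |u| = 0.9801c.
At |u| = 0.9801c, γ = (1 − 0.960596)^(−1/2) = 5.0377.
Probe Alpha's interval is proper; time dilation gives Δt_B = γΔτ = 5.0377 × 376 minutes = 1894 minutes.

1894 minutes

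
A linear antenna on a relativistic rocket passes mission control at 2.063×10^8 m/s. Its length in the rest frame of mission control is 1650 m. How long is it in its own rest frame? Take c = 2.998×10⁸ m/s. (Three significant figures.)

2270 m

β = v/c = (2.063×10^8 m/s)/(2.998×10⁸ m/s) = 0.688125.
With β = 0.688125, γ = 1/√(1 − 0.688125²) = 1/√0.526484 = 1.3782.
Proper length: L₀ = γ·L = 1.3782 × 1650 = 2270 m.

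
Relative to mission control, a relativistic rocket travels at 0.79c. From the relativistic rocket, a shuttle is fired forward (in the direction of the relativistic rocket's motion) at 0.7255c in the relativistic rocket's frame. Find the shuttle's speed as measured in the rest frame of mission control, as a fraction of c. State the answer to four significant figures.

0.9634c

In units of c, u = (u' + v)/(1 + u'v) with u' = 0.7255 and v = 0.79.
Numerator: 0.7255 + 0.79 = 1.5155. Denominator: 1 + (0.7255)(0.79) = 1.573145.
u = 1.5155/1.573145 = 0.96336, so the speed is 0.9634c.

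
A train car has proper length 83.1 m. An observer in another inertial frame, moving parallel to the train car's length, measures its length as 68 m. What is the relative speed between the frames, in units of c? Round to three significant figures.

Length contraction gives γ = L₀/L = 83.1/68 = 1.2221.
β = √(1 − 1/γ²) = √0.330445 = 0.575.

0.575c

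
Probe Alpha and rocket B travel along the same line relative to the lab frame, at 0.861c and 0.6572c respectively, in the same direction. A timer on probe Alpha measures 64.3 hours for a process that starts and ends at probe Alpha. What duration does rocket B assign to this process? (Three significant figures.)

The velocity of probe Alpha relative to rocket B is (0.861 − 0.6572)c / (1 − 0.861×0.6572) = 0.46942c; relative speed 0.46942c.
At |u| = 0.46942c, γ = (1 − 0.220355)^(−1/2) = 1.1325.
The clock on probe Alpha records proper time, so rocket B measures Δt = γΔτ = 1.1325 × 64.3 = 72.8 hours.

72.8 hours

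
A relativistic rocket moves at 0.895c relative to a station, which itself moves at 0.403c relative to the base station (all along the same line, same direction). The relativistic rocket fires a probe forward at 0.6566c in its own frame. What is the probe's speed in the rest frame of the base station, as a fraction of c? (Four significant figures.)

Apply u = (u'+v)/(1+u'v) twice. Probe in the station frame: (0.6566+0.895)/(1+0.6566·0.895) = 1.5516/1.587657 = 0.97729c.
That velocity, transformed to the rest frame of the base station: (0.97729+0.403)/(1+0.97729·0.403) = 1.38029/1.39384787 = 0.99027c.

0.9903c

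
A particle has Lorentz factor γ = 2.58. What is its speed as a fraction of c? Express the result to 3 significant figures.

0.922c

β = √(1 − 1/γ²) = √(1 − 1/6.6564) = √0.849769 = 0.922.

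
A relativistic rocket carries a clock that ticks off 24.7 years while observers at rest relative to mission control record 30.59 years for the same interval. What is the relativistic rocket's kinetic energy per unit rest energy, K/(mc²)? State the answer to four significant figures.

0.2385

The time-dilation ratio gives γ = 30.59/24.7 = 1.23846.
Since K = (γ−1)mc², K/(mc²) = 1.23846 − 1 = 0.2385.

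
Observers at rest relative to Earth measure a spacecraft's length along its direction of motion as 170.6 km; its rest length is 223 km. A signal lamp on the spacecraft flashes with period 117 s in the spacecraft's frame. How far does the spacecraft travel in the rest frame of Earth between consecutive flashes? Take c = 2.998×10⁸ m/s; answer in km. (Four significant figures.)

2.953×10^7 km

Length contraction gives γ = L₀/L = 223/170.6 = 1.30715.
β = √(1 − 1/γ²) = 0.644. Lab-frame period = γτ = 1.30715×117 s = 152.94 s. Distance = βc × γτ = 0.644 × 2.998×10⁸ m/s × 152.94 s = 2.9528×10^10 m = 2.953×10^7 km.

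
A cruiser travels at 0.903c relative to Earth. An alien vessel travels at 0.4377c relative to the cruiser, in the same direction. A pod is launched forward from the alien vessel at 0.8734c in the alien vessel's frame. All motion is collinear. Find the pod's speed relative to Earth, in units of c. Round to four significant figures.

Compose velocities in two stages. Stage 1 (into S'): u₁ = (0.8734+0.4377)/(1+0.8734×0.4377) = 0.9485.
Stage 2 (into S): u = (0.9485+0.903)/(1+0.9485×0.903) = 0.99731, so the speed is 0.9973c.

0.9973c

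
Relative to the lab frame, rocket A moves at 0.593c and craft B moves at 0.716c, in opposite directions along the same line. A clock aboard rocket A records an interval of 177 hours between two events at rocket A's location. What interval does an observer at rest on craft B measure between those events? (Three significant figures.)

449 hours

Transform rocket A's velocity into craft B's frame: (0.593 + 0.716)/(1 + 0.593·0.716) = 1.309/1.424588, so the relative speed is 0.91886c.
γ for this relative speed: γ = 1/√(1 − 0.844304) = 2.5343.
Rocket A's interval is proper; time dilation gives Δt_B = γΔτ = 2.5343 × 177 hours = 449 hours.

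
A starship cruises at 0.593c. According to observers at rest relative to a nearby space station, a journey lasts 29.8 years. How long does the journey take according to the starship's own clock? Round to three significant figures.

24.0 years

γ = 1/√(1 − β²) = 1/√(1 − 0.351649) = 1/√0.648351 = 1/0.805202 = 1.2419.
The starship's clock runs slow as seen from a nearby space station, so Δτ = Δt/γ = 29.8/1.2419 = 24.0 years.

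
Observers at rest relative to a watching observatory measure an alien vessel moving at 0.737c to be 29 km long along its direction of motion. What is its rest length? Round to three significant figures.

With β = 0.737, γ = 1/√(1 − 0.737²) = 1/√0.456831 = 1.4795.
Proper length: L₀ = γ·L = 1.4795 × 29 = 42.9 km.

42.9 km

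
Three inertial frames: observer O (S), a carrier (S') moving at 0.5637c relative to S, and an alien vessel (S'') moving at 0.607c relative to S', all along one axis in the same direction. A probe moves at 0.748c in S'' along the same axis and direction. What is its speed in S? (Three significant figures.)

First combine the probe and alien vessel (S''→S'): u₁ = (0.748 + 0.607)/(1 + 0.748×0.607) = 1.355/1.454036 = 0.93189.
Then combine with the carrier (S'→S): u = (0.93189 + 0.5637)/(1 + 0.93189×0.5637) = 1.49559/1.525306393 = 0.98052.

0.981c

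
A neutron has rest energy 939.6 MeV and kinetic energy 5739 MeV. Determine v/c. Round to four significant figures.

γ = 1 + K/(mc²) = 1 + 5739/939.6 = 7.1079.
β = √(1 − 1/γ²) = √(1 − 0.0197933) = √0.9802067 = 0.9901.

0.9901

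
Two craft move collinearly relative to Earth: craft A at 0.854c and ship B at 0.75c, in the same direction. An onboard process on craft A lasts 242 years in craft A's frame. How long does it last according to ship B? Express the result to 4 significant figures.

252.8 years

Transform craft A's velocity into ship B's frame: (0.854 − 0.75)/(1 − 0.854·0.75) = 0.104/0.3595, so the relative speed is 0.28929c.
At |u| = 0.28929c, γ = (1 − 0.0836887)^(−1/2) = 1.0447.
The clock on craft A records proper time, so ship B measures Δt = γΔτ = 1.0447 × 242 = 252.8 years.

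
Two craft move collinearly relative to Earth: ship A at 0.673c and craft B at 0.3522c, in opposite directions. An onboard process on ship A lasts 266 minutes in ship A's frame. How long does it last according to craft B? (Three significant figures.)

475 minutes

The velocity of ship A relative to craft B is (0.673 + 0.3522)c / (1 + 0.673×0.3522) = 0.82876c; relative speed 0.82876c.
γ for this relative speed: γ = 1/√(1 − 0.686843) = 1.787.
Ship A's interval is proper; time dilation gives Δt_B = γΔτ = 1.787 × 266 minutes = 475 minutes.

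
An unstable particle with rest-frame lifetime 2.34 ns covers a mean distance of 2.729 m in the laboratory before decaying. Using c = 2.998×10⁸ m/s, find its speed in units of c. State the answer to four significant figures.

Let x = d/(cτ) = 2.729 m / (2.998×10⁸ m/s × 2.340×10^-9 s) = 3.8901. Since d = βγcτ, x = βγ = β/√(1−β²).
Solving: β² = x²/(1+x²) = 15.1329/16.1329 = 0.938015, so β = 0.9685.

0.9685c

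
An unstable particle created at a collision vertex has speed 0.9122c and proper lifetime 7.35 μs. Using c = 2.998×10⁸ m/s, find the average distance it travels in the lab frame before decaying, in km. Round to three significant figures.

4.91 km

With β = 0.9122, γ = 1/√(1 − 0.9122²) = 1/√0.16789116 = 2.4405.
Lab-frame lifetime: Δt = γτ = 2.4405 × 7.35 μs = 17.938 μs.
Distance: d = vΔt = 0.9122 × 2.998×10⁸ m/s × 1.7938×10^-5 s = 4910 m = 4.91 km.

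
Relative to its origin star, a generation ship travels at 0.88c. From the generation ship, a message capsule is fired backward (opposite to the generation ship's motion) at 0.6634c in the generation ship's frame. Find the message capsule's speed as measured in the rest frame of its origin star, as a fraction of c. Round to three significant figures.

Relativistic velocity addition: u = (u' + v)/(1 + u'v/c²), with u' = −0.6634c and v = 0.88c.
Numerator: −0.6634 + 0.88 = 0.2166. Denominator: 1 + (−0.6634)(0.88) = 0.416208.
u = 0.2166/0.416208 = 0.52041, so the speed is 0.520c.

0.520c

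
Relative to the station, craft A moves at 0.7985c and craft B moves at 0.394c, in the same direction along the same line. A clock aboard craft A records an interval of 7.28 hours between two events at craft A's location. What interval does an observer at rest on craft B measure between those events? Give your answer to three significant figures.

9.02 hours

Transform craft A's velocity into craft B's frame: (0.7985 − 0.394)/(1 − 0.7985·0.394) = 0.4045/0.685391, so the relative speed is 0.59017c.
At |u| = 0.59017c, γ = (1 − 0.348301)^(−1/2) = 1.2387.
Craft A's interval is proper; time dilation gives Δt_B = γΔτ = 1.2387 × 7.28 hours = 9.02 hours.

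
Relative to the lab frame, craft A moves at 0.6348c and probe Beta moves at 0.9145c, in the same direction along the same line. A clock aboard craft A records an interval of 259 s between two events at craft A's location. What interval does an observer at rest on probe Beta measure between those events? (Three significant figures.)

348 s

The velocity of craft A relative to probe Beta is (0.6348 − 0.9145)c / (1 − 0.6348×0.9145) = −0.66679c; relative speed 0.66679c.
γ for this relative speed: γ = 1/√(1 − 0.444609) = 1.3418.
Craft A's interval is proper; time dilation gives Δt_B = γΔτ = 1.3418 × 259 s = 348 s.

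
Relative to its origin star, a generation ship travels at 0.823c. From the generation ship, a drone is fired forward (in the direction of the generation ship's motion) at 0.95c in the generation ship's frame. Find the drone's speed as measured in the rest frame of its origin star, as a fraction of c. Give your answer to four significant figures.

0.9950c

Relativistic velocity addition: u = (u' + v)/(1 + u'v/c²), with u' = 0.95c and v = 0.823c.
Numerator: 0.95 + 0.823 = 1.773. Denominator: 1 + (0.95)(0.823) = 1.78185.
u = 1.773/1.78185 = 0.99503, so the speed is 0.9950c.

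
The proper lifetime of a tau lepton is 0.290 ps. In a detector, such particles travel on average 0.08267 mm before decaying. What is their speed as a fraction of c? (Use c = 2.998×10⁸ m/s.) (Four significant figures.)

Lab distance = (lab lifetime)·v = γτ·βc, so βγ = d/(cτ) = 8.267×10^-5/(2.998×10⁸ × 2.900×10^-13) = 0.95086.
With βγ = 0.95086: γ² = 1 + (βγ)² = 1.904135, and β = (βγ)/γ = 0.95086/1.3799 = 0.6891.

0.6891c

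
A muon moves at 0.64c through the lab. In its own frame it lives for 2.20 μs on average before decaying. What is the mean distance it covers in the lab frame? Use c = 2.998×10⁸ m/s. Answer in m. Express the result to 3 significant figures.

Lorentz factor: γ = (1 − 0.4096)^(−1/2) = 1.3014.
Lab-frame lifetime: Δt = γτ = 1.3014 × 2.20 μs = 2.8631 μs.
Distance: d = vΔt = 0.64 × 2.998×10⁸ m/s × 2.8631×10^-6 s = 549 m.

549 m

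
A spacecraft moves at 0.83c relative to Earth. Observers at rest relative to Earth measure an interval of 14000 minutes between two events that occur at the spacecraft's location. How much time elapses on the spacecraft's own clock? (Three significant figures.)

Lorentz factor: γ = (1 − 0.6889)^(−1/2) = 1.7929.
The spacecraft's clock runs slow as seen from Earth, so Δτ = Δt/γ = 14000/1.7929 = 7810 minutes.

7810 minutes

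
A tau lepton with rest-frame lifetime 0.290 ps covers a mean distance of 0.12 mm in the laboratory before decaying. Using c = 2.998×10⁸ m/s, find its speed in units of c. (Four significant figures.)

d = βγcτ ⇒ βγ = d/(cτ) = 1.200×10^-4 m / (8.6942×10^-5 m) = 1.3802.
β = (βγ)/√(1+(βγ)²) = 1.3802/√2.90495 = 0.8098.

0.8098c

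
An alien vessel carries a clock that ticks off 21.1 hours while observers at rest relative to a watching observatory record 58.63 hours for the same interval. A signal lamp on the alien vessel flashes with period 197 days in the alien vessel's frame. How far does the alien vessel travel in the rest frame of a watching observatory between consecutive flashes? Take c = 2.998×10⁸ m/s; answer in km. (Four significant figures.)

γ = Δt/Δτ = 58.63/21.1 = 2.77867.
β = √(1 − 1/γ²) = 0.933. Lab-frame period = γτ = 2.77867×197 days = 547.4 days. Distance = βc × γτ = 0.933 × 2.998×10⁸ m/s × 47295360 s = 1.3229×10^16 m = 1.323×10^13 km.

1.323×10^13 km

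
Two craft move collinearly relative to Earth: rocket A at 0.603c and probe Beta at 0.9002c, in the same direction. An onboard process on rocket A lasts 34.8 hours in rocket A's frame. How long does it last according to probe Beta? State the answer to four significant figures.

Speed of rocket A in probe Beta's frame: u = (v_A − v_B)/(1 − v_A v_B/c²) = (0.603 − 0.9002)/(1 − 0.603×0.9002) = −0.2972/0.4571794 = −0.65007; |u| = 0.65007c.
γ for this relative speed: γ = 1/√(1 − 0.422591) = 1.316.
The clock on rocket A records proper time, so probe Beta measures Δt = γΔτ = 1.316 × 34.8 = 45.80 hours.

45.80 hours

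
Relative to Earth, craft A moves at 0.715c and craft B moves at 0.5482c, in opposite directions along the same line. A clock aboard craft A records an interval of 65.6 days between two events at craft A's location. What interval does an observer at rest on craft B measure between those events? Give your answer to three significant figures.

The velocity of craft A relative to craft B is (0.715 + 0.5482)c / (1 + 0.715×0.5482) = 0.9075c; relative speed 0.9075c.
At |u| = 0.9075c, γ = (1 − 0.823556)^(−1/2) = 2.3807.
Craft A's interval is proper; time dilation gives Δt_B = γΔτ = 2.3807 × 65.6 days = 156 days.

156 days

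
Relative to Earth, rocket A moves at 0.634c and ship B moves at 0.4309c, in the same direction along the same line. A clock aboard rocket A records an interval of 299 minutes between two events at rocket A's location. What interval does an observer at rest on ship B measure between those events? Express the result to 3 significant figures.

Transform rocket A's velocity into ship B's frame: (0.634 − 0.4309)/(1 − 0.634·0.4309) = 0.2031/0.7268094, so the relative speed is 0.27944c.
γ for this relative speed: γ = 1/√(1 − 0.0780867) = 1.0415.
The clock on rocket A records proper time, so ship B measures Δt = γΔτ = 1.0415 × 299 = 311 minutes.

311 minutes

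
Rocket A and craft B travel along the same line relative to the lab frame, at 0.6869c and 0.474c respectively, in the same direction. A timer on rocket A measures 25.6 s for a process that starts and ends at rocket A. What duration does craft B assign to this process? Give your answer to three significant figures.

The velocity of rocket A relative to craft B is (0.6869 − 0.474)c / (1 − 0.6869×0.474) = 0.31568c; relative speed 0.31568c.
At |u| = 0.31568c, γ = (1 − 0.0996539)^(−1/2) = 1.0539.
The clock on rocket A records proper time, so craft B measures Δt = γΔτ = 1.0539 × 25.6 = 27.0 s.

27.0 s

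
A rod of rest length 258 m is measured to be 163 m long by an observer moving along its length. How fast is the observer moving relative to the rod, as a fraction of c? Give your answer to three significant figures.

0.775c

Length contraction gives γ = L₀/L = 258/163 = 1.5828.
β = √(1 − 1/γ²) = √0.600839 = 0.775.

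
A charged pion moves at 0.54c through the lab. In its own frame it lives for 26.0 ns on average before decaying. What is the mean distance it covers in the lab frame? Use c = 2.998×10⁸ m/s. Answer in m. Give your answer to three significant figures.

With β = 0.54, γ = 1/√(1 − 0.54²) = 1/√0.7084 = 1.1881.
Lab-frame lifetime: Δt = γτ = 1.1881 × 26.0 ns = 30.891 ns.
Distance: d = vΔt = 0.54 × 2.998×10⁸ m/s × 3.0891×10^-8 s = 5.00 m.

5.00 m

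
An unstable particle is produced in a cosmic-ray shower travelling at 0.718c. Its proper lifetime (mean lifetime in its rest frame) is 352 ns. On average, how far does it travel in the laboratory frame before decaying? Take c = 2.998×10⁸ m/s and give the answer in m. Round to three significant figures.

γ = 1/√(1 − β²) = 1/√(1 − 0.515524) = 1/√0.484476 = 1/0.696043 = 1.4367.
Lab-frame lifetime: Δt = γτ = 1.4367 × 352 ns = 505.72 ns.
Distance: d = vΔt = 0.718 × 2.998×10⁸ m/s × 5.0572×10^-7 s = 109 m.

109 m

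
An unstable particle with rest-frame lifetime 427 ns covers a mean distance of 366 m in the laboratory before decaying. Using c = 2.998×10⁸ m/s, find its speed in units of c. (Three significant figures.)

Let x = d/(cτ) = 366.0 m / (2.998×10⁸ m/s × 4.270×10^-7 s) = 2.859. Since d = βγcτ, x = βγ = β/√(1−β²).
Solving: β² = x²/(1+x²) = 8.17388/9.17388 = 0.890995, so β = 0.944.

0.944c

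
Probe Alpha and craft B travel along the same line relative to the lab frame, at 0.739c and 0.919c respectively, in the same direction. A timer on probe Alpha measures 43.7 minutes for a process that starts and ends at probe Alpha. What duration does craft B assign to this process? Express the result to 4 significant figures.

52.79 minutes

Transform probe Alpha's velocity into craft B's frame: (0.739 − 0.919)/(1 − 0.739·0.919) = −0.18/0.320859, so the relative speed is 0.56099c.
At |u| = 0.56099c, γ = (1 − 0.31471)^(−1/2) = 1.208.
Probe Alpha's interval is proper; time dilation gives Δt_B = γΔτ = 1.208 × 43.7 minutes = 52.79 minutes.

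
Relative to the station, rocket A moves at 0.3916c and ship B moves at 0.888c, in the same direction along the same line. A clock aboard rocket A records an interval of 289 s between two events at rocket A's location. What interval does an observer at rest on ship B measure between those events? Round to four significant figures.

445.5 s

The velocity of rocket A relative to ship B is (0.3916 − 0.888)c / (1 − 0.3916×0.888) = −0.76105c; relative speed 0.76105c.
γ for this relative speed: γ = 1/√(1 − 0.579197) = 1.5416.
The clock on rocket A records proper time, so ship B measures Δt = γΔτ = 1.5416 × 289 = 445.5 s.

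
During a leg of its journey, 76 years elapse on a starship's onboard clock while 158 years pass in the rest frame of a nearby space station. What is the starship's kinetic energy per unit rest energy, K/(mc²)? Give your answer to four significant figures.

1.079

γ = Δt/Δτ = 158/76 = 2.07895.
K/(mc²) = γ − 1 = 2.07895 − 1 = 1.079.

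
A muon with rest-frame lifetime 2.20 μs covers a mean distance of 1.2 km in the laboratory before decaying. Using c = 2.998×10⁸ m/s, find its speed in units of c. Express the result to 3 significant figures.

0.876c

Let x = d/(cτ) = 1200 m / (2.998×10⁸ m/s × 2.200×10^-6 s) = 1.8194. Since d = βγcτ, x = βγ = β/√(1−β²).
Solving: β² = x²/(1+x²) = 3.31022/4.31022 = 0.767993, so β = 0.876.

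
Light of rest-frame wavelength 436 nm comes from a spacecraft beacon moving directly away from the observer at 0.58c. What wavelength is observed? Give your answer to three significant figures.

Relativistic Doppler for wavelength: λ_obs = λ_src · √((1+β)/(1−β)).
With β = 0.58: factor = √(1.58/0.42) = 1.9396.
λ_obs = 436 × 1.9396 = 846 nm.

846 nm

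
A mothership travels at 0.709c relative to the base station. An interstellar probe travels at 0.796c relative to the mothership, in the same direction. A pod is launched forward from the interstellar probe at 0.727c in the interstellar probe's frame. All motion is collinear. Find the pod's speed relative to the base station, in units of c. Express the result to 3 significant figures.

Compose velocities in two stages. Stage 1 (into S'): u₁ = (0.727+0.796)/(1+0.727×0.796) = 0.96472.
Stage 2 (into S): u = (0.96472+0.709)/(1+0.96472×0.709) = 0.9939, so the speed is 0.994c.

0.994c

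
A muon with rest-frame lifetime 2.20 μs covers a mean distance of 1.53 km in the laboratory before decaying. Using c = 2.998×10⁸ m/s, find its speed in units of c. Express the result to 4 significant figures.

0.9183c

d = βγcτ ⇒ βγ = d/(cτ) = 1530 m / (659.56 m) = 2.3197.
β = (βγ)/√(1+(βγ)²) = 2.3197/√6.38101 = 0.9183.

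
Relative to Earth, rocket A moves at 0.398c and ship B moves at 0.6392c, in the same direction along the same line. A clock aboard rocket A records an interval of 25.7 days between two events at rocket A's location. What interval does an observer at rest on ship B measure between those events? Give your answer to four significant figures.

27.16 days

Transform rocket A's velocity into ship B's frame: (0.398 − 0.6392)/(1 − 0.398·0.6392) = −0.2412/0.7455984, so the relative speed is 0.3235c.
γ for this relative speed: γ = 1/√(1 − 0.104652) = 1.0568.
The clock on rocket A records proper time, so ship B measures Δt = γΔτ = 1.0568 × 25.7 = 27.16 days.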